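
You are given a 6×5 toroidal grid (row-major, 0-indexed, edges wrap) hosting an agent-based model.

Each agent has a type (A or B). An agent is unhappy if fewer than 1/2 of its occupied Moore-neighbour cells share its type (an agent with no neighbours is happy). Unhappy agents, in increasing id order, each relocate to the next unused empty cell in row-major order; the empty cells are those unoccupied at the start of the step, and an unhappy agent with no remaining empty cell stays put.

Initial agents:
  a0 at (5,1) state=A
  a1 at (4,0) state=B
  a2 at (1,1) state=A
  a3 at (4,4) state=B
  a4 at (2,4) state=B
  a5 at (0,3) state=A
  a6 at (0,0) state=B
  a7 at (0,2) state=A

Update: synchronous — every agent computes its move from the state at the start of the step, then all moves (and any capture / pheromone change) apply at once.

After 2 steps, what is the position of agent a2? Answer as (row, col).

(1, 1)

t=1: a0@(0,1):A a1@(4,0):B a2@(1,1):A a3@(4,4):B a4@(2,4):B a5@(0,3):A a6@(0,4):B a7@(0,2):A
t=2: a0@(0,1):A a1@(4,0):B a2@(1,1):A a3@(4,4):B a4@(2,4):B a5@(0,3):A a6@(0,0):B a7@(0,2):A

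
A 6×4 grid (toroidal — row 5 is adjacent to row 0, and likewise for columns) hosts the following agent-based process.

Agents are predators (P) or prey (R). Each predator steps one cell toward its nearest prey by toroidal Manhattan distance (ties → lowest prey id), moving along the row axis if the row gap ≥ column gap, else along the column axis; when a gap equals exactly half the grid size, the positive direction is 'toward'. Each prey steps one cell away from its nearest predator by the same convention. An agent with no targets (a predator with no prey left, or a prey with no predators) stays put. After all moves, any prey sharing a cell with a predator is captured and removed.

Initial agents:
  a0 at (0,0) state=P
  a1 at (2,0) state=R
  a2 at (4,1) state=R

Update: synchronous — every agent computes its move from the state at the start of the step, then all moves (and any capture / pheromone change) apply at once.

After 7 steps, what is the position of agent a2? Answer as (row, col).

(3, 1)

t=1: a0@(1,0):P a1@(3,0):R a2@(3,1):R
t=2: a0@(2,0):P a1@(4,0):R a2@(4,1):R
t=3: a0@(3,0):P a1@(5,0):R a2@(5,1):R
t=4: a0@(4,0):P a1@(0,0):R a2@(0,1):R
t=5: a0@(5,0):P a1@(1,0):R a2@(1,1):R
t=6: a0@(0,0):P a1@(2,0):R a2@(2,1):R
t=7: a0@(1,0):P a1@(3,0):R a2@(3,1):R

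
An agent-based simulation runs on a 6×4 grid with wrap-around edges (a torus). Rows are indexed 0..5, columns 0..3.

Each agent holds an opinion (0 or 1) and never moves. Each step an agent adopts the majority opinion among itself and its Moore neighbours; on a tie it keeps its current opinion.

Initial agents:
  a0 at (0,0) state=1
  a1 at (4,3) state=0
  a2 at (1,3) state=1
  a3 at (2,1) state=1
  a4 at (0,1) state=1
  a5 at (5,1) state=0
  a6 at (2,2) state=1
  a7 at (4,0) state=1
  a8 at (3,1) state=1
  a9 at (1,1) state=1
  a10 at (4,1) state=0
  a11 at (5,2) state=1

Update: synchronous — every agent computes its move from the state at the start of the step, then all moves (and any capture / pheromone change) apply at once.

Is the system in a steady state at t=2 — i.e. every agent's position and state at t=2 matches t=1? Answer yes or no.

no

t=1: a0@(0,0):1 a1@(4,3):1 a2@(1,3):1 a3@(2,1):1 a4@(0,1):1 a5@(5,1):1 a6@(2,2):1 a7@(4,0):0 a8@(3,1):1 a9@(1,1):1 a10@(4,1):1 a11@(5,2):0
t=2: a0@(0,0):1 a1@(4,3):0 a2@(1,3):1 a3@(2,1):1 a4@(0,1):1 a5@(5,1):1 a6@(2,2):1 a7@(4,0):1 a8@(3,1):1 a9@(1,1):1 a10@(4,1):1 a11@(5,2):1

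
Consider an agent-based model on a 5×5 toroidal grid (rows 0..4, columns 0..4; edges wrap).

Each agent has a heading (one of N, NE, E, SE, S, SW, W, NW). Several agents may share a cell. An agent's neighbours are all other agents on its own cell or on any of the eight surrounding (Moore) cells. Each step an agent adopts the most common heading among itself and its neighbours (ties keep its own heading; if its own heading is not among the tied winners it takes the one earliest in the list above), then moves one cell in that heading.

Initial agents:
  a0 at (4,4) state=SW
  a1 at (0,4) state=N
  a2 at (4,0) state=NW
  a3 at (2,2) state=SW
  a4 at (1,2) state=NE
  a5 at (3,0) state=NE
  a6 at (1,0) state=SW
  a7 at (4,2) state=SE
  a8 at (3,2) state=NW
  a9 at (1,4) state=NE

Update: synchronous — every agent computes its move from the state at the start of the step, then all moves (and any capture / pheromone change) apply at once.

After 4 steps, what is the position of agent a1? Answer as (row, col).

(4, 0)

t=1: a0@(0,3):SW a1@(1,3):SW a2@(3,4):NW a3@(3,1):SW a4@(0,3):NE a5@(2,1):NE a6@(2,4):SW a7@(0,3):SE a8@(2,1):NW a9@(0,0):NE
t=2: a0@(1,2):SW a1@(2,2):SW a2@(2,3):NW a3@(4,0):SW a4@(1,2):SW a5@(1,2):NE a6@(3,3):SW a7@(1,2):SW a8@(1,0):NW a9@(4,1):NE
t=3: a0@(2,1):SW a1@(3,1):SW a2@(3,2):SW a3@(0,4):SW a4@(2,1):SW a5@(2,1):SW a6@(4,2):SW a7@(2,1):SW a8@(0,4):NW a9@(3,2):NE
t=4: a0@(3,0):SW a1@(4,0):SW a2@(4,1):SW a3@(1,3):SW a4@(3,0):SW a5@(3,0):SW a6@(0,1):SW a7@(3,0):SW a8@(4,3):NW a9@(4,1):SW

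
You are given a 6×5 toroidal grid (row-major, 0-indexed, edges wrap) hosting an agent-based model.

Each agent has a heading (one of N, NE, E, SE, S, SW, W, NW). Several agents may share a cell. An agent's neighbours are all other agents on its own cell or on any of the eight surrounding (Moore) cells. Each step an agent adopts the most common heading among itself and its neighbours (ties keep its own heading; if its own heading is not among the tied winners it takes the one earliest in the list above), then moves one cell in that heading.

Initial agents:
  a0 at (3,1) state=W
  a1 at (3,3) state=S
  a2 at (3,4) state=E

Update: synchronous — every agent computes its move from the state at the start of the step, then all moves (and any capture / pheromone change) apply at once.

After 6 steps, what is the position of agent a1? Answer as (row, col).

t=1: a0@(3,0):W a1@(4,3):S a2@(3,0):E
t=2: a0@(3,4):W a1@(5,3):S a2@(3,1):E
t=3: a0@(3,3):W a1@(0,3):S a2@(3,2):E
t=4: a0@(3,2):W a1@(1,3):S a2@(3,3):E
t=5: a0@(3,1):W a1@(2,3):S a2@(3,4):E
t=6: a0@(3,0):W a1@(3,3):S a2@(3,0):E

(3, 3)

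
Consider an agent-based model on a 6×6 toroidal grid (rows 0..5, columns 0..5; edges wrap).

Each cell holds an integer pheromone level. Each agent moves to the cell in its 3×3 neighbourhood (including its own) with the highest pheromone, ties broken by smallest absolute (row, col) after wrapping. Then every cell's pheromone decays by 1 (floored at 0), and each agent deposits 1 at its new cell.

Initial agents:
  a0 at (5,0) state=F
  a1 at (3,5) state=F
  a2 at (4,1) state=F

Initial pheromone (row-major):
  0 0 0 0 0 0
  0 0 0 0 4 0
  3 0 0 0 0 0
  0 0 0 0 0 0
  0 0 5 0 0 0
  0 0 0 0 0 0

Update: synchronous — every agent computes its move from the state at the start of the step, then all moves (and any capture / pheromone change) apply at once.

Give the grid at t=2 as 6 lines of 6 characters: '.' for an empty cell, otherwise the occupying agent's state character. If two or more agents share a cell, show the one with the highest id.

t=1: a0@(0,0) a1@(2,0) a2@(4,2) | pheromone: 1 0 0 0 0 0 / 0 0 0 0 3 0 / 3 0 0 0 0 0 / 0 0 0 0 0 0 / 0 0 5 0 0 0 / 0 0 0 0 0 0
t=2: a0@(0,0) a1@(2,0) a2@(4,2) | pheromone: 1 0 0 0 0 0 / 0 0 0 0 2 0 / 3 0 0 0 0 0 / 0 0 0 0 0 0 / 0 0 5 0 0 0 / 0 0 0 0 0 0

F.....
......
F.....
......
..F...
......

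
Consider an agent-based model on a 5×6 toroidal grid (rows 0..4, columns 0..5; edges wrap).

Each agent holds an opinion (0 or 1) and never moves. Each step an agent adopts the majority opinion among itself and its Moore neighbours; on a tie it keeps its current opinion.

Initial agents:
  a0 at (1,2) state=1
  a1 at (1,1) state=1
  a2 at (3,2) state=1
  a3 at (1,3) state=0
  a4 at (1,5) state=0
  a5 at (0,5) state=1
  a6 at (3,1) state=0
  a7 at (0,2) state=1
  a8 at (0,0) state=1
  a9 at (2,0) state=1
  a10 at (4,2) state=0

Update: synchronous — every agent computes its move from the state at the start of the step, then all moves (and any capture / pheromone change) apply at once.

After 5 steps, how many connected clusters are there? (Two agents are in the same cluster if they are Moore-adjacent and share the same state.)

t=1: a0@(1,2):1 a1@(1,1):1 a2@(3,2):0 a3@(1,3):1 a4@(1,5):1 a5@(0,5):1 a6@(3,1):0 a7@(0,2):1 a8@(0,0):1 a9@(2,0):1 a10@(4,2):0
t=2: (unchanged — steady state)

2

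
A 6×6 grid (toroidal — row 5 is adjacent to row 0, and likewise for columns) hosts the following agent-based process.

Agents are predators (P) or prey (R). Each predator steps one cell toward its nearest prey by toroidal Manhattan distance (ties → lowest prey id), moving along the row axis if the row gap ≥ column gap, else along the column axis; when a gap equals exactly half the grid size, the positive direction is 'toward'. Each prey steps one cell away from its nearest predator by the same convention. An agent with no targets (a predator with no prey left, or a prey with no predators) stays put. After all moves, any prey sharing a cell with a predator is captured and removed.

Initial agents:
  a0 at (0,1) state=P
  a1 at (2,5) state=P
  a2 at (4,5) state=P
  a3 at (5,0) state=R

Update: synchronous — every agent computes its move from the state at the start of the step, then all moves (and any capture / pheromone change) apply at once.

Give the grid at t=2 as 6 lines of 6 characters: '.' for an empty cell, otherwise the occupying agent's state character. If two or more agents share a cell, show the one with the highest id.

......
......
......
R.....
.P...P
......

t=1: a0@(5,1):P a1@(3,5):P a2@(5,5):P a3@(4,0):R
t=2: a0@(4,1):P a1@(4,5):P a2@(4,5):P a3@(3,0):R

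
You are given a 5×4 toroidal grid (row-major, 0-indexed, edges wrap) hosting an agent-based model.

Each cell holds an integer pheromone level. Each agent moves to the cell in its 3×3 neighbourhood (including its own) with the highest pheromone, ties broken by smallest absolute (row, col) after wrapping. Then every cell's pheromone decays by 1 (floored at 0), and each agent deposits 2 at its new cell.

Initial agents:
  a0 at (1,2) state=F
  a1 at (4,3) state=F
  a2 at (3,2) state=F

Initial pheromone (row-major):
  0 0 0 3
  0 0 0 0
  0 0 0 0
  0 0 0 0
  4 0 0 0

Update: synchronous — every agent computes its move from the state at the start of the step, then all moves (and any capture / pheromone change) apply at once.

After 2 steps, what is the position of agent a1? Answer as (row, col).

t=1: a0@(0,3) a1@(4,0) a2@(2,1) | pheromone: 0 0 0 4 / 0 0 0 0 / 0 2 0 0 / 0 0 0 0 / 5 0 0 0
t=2: a0@(4,0) a1@(4,0) a2@(2,1) | pheromone: 0 0 0 3 / 0 0 0 0 / 0 3 0 0 / 0 0 0 0 / 8 0 0 0

(4, 0)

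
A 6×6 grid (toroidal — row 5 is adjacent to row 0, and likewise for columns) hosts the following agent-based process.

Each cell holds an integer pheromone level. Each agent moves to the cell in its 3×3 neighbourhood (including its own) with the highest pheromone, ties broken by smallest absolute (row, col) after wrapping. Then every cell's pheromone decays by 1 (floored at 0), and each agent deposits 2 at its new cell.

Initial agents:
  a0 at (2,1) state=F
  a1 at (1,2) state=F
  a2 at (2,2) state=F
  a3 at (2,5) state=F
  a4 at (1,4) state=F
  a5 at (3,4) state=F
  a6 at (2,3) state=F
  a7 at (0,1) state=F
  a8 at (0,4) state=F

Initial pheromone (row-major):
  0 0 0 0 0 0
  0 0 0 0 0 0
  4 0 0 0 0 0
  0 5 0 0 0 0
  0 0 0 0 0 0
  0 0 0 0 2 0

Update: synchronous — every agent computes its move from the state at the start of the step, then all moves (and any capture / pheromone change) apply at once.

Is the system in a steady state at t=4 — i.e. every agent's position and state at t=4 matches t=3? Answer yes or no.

no

t=1: a0@(3,1) a1@(0,1) a2@(3,1) a3@(2,0) a4@(0,3) a5@(2,3) a6@(1,2) a7@(0,0) a8@(5,4) | pheromone: 2 2 0 2 0 0 / 0 0 2 0 0 0 / 5 0 0 2 0 0 / 0 8 0 0 0 0 / 0 0 0 0 0 0 / 0 0 0 0 3 0
t=2: a0@(3,1) a1@(0,0) a2@(3,1) a3@(3,1) a4@(5,4) a5@(1,2) a6@(0,1) a7@(0,0) a8@(5,4) | pheromone: 5 3 0 1 0 0 / 0 0 3 0 0 0 / 4 0 0 1 0 0 / 0 13 0 0 0 0 / 0 0 0 0 0 0 / 0 0 0 0 6 0
t=3: a0@(3,1) a1@(0,0) a2@(3,1) a3@(3,1) a4@(5,4) a5@(0,1) a6@(0,0) a7@(0,0) a8@(5,4) | pheromone: 10 4 0 0 0 0 / 0 0 2 0 0 0 / 3 0 0 0 0 0 / 0 18 0 0 0 0 / 0 0 0 0 0 0 / 0 0 0 0 9 0
t=4: a0@(3,1) a1@(0,0) a2@(3,1) a3@(3,1) a4@(5,4) a5@(0,0) a6@(0,0) a7@(0,0) a8@(5,4) | pheromone: 17 3 0 0 0 0 / 0 0 1 0 0 0 / 2 0 0 0 0 0 / 0 23 0 0 0 0 / 0 0 0 0 0 0 / 0 0 0 0 12 0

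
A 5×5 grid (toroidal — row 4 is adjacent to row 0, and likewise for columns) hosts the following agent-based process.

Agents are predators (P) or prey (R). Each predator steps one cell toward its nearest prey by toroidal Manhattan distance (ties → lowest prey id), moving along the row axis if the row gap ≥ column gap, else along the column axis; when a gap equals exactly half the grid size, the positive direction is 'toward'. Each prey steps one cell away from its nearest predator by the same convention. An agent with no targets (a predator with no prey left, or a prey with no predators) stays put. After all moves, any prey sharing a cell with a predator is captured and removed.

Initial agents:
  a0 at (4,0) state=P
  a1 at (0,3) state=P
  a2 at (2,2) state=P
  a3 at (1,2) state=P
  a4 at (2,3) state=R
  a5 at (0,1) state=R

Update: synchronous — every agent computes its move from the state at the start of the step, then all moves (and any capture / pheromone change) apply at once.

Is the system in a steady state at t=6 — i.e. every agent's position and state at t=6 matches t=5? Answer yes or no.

t=1: a0@(0,0):P a1@(1,3):P a2@(2,3):P a3@(2,2):P a4@(2,4):R a5@(1,1):R
t=2: a0@(1,0):P a1@(2,3):P a2@(2,4):P a3@(2,3):P a4@(2,0):R a5@(2,1):R
t=3: a0@(2,0):P a1@(2,4):P a2@(2,0):P a3@(2,4):P a4@(3,0):R a5@(3,1):R
t=4: a0@(3,0):P a1@(3,4):P a2@(3,0):P a3@(3,4):P a4@(4,0):R a5@(4,1):R
t=5: a0@(4,0):P a1@(4,4):P a2@(4,0):P a3@(4,4):P a4@(0,0):R a5@(0,1):R
t=6: a0@(0,0):P a1@(0,4):P a2@(0,0):P a3@(0,4):P a4@(1,0):R a5@(1,1):R

no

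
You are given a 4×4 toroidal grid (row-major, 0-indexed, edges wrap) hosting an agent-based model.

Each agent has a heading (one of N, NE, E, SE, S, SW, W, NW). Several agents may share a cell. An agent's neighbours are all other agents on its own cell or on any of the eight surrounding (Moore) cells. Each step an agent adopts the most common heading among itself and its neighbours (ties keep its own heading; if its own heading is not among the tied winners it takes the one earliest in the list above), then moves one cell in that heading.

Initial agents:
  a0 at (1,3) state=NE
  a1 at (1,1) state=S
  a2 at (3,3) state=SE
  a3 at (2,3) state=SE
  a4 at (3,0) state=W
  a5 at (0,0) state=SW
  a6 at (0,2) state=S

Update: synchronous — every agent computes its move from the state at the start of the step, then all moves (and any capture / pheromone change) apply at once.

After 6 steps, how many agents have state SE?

t=1: a0@(0,0):NE a1@(2,1):S a2@(0,0):SE a3@(3,0):SE a4@(0,1):SE a5@(1,3):SW a6@(1,2):S
t=2: a0@(1,1):SE a1@(3,1):S a2@(1,1):SE a3@(0,1):SE a4@(1,2):SE a5@(2,2):SW a6@(2,2):S
t=3: a0@(2,2):SE a1@(0,1):S a2@(2,2):SE a3@(1,2):SE a4@(2,3):SE a5@(3,3):SE a6@(3,3):SE
t=4: a0@(3,3):SE a1@(1,1):S a2@(3,3):SE a3@(2,3):SE a4@(3,0):SE a5@(0,0):SE a6@(0,0):SE
t=5: a0@(0,0):SE a1@(2,2):SE a2@(0,0):SE a3@(3,0):SE a4@(0,1):SE a5@(1,1):SE a6@(1,1):SE
t=6: a0@(1,1):SE a1@(3,3):SE a2@(1,1):SE a3@(0,1):SE a4@(1,2):SE a5@(2,2):SE a6@(2,2):SE

7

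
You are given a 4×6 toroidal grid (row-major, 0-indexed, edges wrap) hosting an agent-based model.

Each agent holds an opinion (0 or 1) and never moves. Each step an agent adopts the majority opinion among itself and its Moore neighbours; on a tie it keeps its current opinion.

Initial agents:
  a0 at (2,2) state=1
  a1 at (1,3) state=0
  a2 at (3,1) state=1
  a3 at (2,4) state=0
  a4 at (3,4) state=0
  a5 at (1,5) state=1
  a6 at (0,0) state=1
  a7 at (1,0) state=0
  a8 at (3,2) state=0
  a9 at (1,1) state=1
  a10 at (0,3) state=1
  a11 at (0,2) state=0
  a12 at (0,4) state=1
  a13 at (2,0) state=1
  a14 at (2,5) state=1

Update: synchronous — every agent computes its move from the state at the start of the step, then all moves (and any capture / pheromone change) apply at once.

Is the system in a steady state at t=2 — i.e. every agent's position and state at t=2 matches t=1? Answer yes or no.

t=1: a0@(2,2):1 a1@(1,3):0 a2@(3,1):1 a3@(2,4):0 a4@(3,4):1 a5@(1,5):1 a6@(0,0):1 a7@(1,0):1 a8@(3,2):1 a9@(1,1):1 a10@(0,3):0 a11@(0,2):0 a12@(0,4):1 a13@(2,0):1 a14@(2,5):1
t=2: a0@(2,2):1 a1@(1,3):0 a2@(3,1):1 a3@(2,4):1 a4@(3,4):1 a5@(1,5):1 a6@(0,0):1 a7@(1,0):1 a8@(3,2):1 a9@(1,1):1 a10@(0,3):0 a11@(0,2):0 a12@(0,4):1 a13@(2,0):1 a14@(2,5):1

no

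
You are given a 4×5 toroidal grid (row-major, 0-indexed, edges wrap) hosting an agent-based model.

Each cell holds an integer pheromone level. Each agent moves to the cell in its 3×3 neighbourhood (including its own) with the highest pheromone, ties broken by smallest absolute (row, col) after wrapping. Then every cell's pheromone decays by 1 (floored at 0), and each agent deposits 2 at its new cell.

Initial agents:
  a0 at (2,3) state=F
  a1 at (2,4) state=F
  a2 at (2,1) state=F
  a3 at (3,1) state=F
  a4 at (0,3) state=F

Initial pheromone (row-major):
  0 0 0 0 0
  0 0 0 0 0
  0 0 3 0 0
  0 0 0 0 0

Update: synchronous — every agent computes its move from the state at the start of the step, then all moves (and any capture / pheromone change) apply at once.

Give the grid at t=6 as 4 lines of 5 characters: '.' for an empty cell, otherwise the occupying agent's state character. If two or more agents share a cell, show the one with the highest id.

t=1: a0@(2,2) a1@(1,0) a2@(2,2) a3@(2,2) a4@(0,2) | pheromone: 0 0 2 0 0 / 2 0 0 0 0 / 0 0 8 0 0 / 0 0 0 0 0
t=2: a0@(2,2) a1@(1,0) a2@(2,2) a3@(2,2) a4@(0,2) | pheromone: 0 0 3 0 0 / 3 0 0 0 0 / 0 0 13 0 0 / 0 0 0 0 0
t=3: a0@(2,2) a1@(1,0) a2@(2,2) a3@(2,2) a4@(0,2) | pheromone: 0 0 4 0 0 / 4 0 0 0 0 / 0 0 18 0 0 / 0 0 0 0 0
t=4: a0@(2,2) a1@(1,0) a2@(2,2) a3@(2,2) a4@(0,2) | pheromone: 0 0 5 0 0 / 5 0 0 0 0 / 0 0 23 0 0 / 0 0 0 0 0
t=5: a0@(2,2) a1@(1,0) a2@(2,2) a3@(2,2) a4@(0,2) | pheromone: 0 0 6 0 0 / 6 0 0 0 0 / 0 0 28 0 0 / 0 0 0 0 0
t=6: a0@(2,2) a1@(1,0) a2@(2,2) a3@(2,2) a4@(0,2) | pheromone: 0 0 7 0 0 / 7 0 0 0 0 / 0 0 33 0 0 / 0 0 0 0 0

..F..
F....
..F..
.....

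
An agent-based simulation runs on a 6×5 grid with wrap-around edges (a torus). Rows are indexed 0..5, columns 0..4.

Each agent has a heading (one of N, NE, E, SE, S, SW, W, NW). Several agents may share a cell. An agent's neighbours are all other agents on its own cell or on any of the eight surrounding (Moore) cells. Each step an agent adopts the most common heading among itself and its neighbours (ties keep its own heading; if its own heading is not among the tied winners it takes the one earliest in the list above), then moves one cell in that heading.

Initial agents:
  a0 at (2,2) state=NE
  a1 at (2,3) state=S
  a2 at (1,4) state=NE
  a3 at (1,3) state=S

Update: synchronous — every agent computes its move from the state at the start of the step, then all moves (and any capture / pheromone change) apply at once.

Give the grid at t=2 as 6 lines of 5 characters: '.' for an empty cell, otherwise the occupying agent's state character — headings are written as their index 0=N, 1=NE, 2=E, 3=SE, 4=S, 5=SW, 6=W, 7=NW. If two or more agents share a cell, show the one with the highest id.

.....
.....
.....
...44
..44.
.....

t=1: a0@(3,2):S a1@(3,3):S a2@(2,4):S a3@(2,3):S
t=2: a0@(4,2):S a1@(4,3):S a2@(3,4):S a3@(3,3):S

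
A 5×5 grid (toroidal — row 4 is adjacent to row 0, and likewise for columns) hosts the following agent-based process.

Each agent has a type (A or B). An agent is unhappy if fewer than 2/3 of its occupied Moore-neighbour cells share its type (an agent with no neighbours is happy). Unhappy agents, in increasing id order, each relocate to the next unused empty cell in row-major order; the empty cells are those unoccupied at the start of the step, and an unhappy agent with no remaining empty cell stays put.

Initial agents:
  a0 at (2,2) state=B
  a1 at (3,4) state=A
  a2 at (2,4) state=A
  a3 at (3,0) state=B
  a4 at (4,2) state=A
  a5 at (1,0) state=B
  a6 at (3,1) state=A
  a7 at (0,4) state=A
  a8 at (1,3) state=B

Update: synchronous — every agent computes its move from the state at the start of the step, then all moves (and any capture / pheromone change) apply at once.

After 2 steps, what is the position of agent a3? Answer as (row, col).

t=1: a0@(0,0):B a1@(0,1):A a2@(0,2):A a3@(0,3):B a4@(4,2):A a5@(1,1):B a6@(1,2):A a7@(1,4):A a8@(2,0):B
t=2: a0@(0,4):B a1@(1,0):A a2@(1,3):A a3@(2,1):B a4@(4,2):A a5@(2,2):B a6@(2,3):A a7@(2,4):A a8@(3,0):B

(2, 1)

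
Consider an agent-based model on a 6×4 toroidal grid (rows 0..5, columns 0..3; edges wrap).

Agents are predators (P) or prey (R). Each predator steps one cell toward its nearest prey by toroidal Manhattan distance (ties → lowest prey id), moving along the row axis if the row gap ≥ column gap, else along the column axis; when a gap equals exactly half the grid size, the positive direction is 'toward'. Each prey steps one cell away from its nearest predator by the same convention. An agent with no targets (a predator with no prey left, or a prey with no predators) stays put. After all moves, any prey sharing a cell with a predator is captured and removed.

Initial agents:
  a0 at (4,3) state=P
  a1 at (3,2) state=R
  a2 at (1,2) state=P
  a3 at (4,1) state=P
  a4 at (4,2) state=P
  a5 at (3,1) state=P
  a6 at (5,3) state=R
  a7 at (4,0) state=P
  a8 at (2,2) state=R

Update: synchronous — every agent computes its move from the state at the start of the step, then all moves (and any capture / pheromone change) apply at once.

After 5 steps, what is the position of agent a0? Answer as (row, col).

(3, 3)

t=1: a0@(5,3):P a2@(2,2):P a3@(3,1):P a4@(3,2):P a5@(3,2):P a6@(0,3):R a7@(5,0):P
t=2: a0@(0,3):P a2@(1,2):P a3@(4,1):P a4@(4,2):P a5@(4,2):P a6@(1,3):R a7@(0,0):P
t=3: a0@(1,3):P a2@(1,3):P a3@(5,1):P a4@(5,2):P a5@(5,2):P a6@(2,3):R a7@(1,0):P
t=4: a0@(2,3):P a2@(2,3):P a3@(0,1):P a4@(0,2):P a5@(0,2):P a6@(3,3):R a7@(2,0):P
t=5: a0@(3,3):P a2@(3,3):P a3@(1,1):P a4@(1,2):P a5@(1,2):P a6@(4,3):R a7@(3,0):P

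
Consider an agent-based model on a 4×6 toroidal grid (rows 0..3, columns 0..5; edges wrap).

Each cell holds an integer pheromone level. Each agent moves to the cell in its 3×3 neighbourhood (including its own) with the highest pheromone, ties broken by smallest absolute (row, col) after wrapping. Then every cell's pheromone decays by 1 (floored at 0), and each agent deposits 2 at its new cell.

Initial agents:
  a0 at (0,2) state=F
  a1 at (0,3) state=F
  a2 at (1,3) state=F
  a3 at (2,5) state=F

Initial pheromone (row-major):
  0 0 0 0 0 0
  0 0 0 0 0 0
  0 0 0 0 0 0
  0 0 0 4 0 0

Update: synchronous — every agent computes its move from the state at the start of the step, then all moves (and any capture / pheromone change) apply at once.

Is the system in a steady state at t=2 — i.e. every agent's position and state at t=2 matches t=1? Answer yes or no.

t=1: a0@(3,3) a1@(3,3) a2@(0,2) a3@(1,0) | pheromone: 0 0 2 0 0 0 / 2 0 0 0 0 0 / 0 0 0 0 0 0 / 0 0 0 7 0 0
t=2: a0@(3,3) a1@(3,3) a2@(3,3) a3@(1,0) | pheromone: 0 0 1 0 0 0 / 3 0 0 0 0 0 / 0 0 0 0 0 0 / 0 0 0 12 0 0

no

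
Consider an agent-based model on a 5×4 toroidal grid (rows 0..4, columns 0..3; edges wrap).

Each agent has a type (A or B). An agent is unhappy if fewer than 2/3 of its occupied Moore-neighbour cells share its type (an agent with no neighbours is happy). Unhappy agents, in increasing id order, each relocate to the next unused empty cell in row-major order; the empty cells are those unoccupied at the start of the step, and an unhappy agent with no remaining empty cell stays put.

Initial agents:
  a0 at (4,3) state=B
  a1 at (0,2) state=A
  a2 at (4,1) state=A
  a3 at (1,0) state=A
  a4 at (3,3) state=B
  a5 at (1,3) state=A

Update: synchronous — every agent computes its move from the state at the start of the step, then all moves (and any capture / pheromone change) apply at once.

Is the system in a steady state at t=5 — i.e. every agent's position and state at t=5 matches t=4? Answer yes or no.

t=1: a0@(0,0):B a1@(0,2):A a2@(4,1):A a3@(1,0):A a4@(3,3):B a5@(1,3):A
t=2: a0@(0,1):B a1@(0,2):A a2@(0,3):A a3@(1,1):A a4@(3,3):B a5@(1,3):A
t=3: a0@(0,0):B a1@(0,2):A a2@(0,3):A a3@(1,0):A a4@(3,3):B a5@(1,3):A
t=4: a0@(0,1):B a1@(0,2):A a2@(0,3):A a3@(1,0):A a4@(3,3):B a5@(1,3):A
t=5: a0@(0,0):B a1@(0,2):A a2@(0,3):A a3@(1,0):A a4@(3,3):B a5@(1,3):A

no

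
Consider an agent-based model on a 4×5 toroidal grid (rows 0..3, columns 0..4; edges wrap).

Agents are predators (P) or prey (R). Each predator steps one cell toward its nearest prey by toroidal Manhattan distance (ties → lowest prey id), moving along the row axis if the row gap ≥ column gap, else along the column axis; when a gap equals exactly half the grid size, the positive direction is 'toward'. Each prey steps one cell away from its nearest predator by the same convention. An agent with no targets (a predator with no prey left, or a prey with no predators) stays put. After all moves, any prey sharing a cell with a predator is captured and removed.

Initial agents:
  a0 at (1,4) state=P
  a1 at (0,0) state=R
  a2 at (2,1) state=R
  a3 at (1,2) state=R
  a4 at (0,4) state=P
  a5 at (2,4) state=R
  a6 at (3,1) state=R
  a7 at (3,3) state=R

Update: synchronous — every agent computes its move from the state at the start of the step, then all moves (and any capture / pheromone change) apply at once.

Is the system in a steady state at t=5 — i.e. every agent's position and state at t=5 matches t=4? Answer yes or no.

no

t=1: a0@(2,4):P a1@(0,1):R a2@(2,2):R a3@(1,1):R a4@(0,0):P a5@(3,4):R a6@(3,2):R a7@(2,3):R
t=2: a0@(3,4):P a1@(0,2):R a2@(2,1):R a3@(2,1):R a4@(0,1):P a5@(0,4):R a6@(3,1):R a7@(2,2):R
t=3: a0@(0,4):P a1@(0,3):R a2@(1,1):R a3@(1,1):R a4@(0,2):P a5@(1,4):R a6@(2,1):R a7@(2,1):R
t=4: a0@(0,3):P a1@(0,2):R a2@(2,1):R a3@(2,1):R a4@(0,3):P a5@(2,4):R a6@(1,1):R a7@(1,1):R
t=5: a0@(0,2):P a1@(0,1):R a2@(1,1):R a3@(1,1):R a4@(0,2):P a5@(1,4):R a6@(1,0):R a7@(1,0):R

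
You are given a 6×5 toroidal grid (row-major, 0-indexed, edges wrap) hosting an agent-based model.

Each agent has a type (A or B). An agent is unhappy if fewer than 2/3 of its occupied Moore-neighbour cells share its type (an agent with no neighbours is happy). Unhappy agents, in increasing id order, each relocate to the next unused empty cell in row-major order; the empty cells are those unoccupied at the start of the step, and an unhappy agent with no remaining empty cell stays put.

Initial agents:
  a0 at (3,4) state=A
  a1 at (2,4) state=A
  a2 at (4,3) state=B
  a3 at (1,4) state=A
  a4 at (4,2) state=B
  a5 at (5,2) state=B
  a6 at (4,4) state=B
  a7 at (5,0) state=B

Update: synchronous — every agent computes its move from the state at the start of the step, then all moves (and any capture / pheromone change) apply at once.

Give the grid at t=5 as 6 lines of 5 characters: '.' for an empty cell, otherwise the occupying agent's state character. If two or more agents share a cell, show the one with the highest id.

..AB.
....A
....A
.....
..BBB
..B..

t=1: a0@(0,0):A a1@(2,4):A a2@(4,3):B a3@(1,4):A a4@(4,2):B a5@(5,2):B a6@(4,4):B a7@(5,0):B
t=2: a0@(0,1):A a1@(2,4):A a2@(4,3):B a3@(1,4):A a4@(4,2):B a5@(5,2):B a6@(4,4):B a7@(0,2):B
t=3: a0@(0,0):A a1@(2,4):A a2@(4,3):B a3@(1,4):A a4@(4,2):B a5@(5,2):B a6@(4,4):B a7@(0,3):B
t=4: a0@(0,0):A a1@(2,4):A a2@(4,3):B a3@(1,4):A a4@(4,2):B a5@(5,2):B a6@(4,4):B a7@(0,1):B
t=5: a0@(0,2):A a1@(2,4):A a2@(4,3):B a3@(1,4):A a4@(4,2):B a5@(5,2):B a6@(4,4):B a7@(0,3):B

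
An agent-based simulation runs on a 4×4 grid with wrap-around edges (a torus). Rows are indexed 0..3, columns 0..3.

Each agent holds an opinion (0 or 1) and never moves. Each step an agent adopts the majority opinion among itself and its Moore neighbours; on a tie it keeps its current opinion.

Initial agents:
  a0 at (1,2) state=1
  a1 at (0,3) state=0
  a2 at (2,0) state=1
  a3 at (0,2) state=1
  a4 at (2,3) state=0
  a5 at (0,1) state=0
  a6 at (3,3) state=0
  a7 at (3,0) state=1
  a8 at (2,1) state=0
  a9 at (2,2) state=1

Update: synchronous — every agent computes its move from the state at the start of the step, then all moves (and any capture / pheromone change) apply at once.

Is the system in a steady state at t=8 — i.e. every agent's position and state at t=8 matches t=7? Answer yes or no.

no

t=1: a0@(1,2):0 a1@(0,3):1 a2@(2,0):0 a3@(0,2):0 a4@(2,3):1 a5@(0,1):1 a6@(3,3):1 a7@(3,0):0 a8@(2,1):1 a9@(2,2):0
t=2: a0@(1,2):1 a1@(0,3):0 a2@(2,0):1 a3@(0,2):1 a4@(2,3):0 a5@(0,1):0 a6@(3,3):0 a7@(3,0):1 a8@(2,1):0 a9@(2,2):1
t=3: a0@(1,2):0 a1@(0,3):1 a2@(2,0):0 a3@(0,2):0 a4@(2,3):1 a5@(0,1):1 a6@(3,3):1 a7@(3,0):0 a8@(2,1):1 a9@(2,2):0
t=4: a0@(1,2):1 a1@(0,3):0 a2@(2,0):1 a3@(0,2):1 a4@(2,3):0 a5@(0,1):0 a6@(3,3):0 a7@(3,0):1 a8@(2,1):0 a9@(2,2):1
t=5: a0@(1,2):0 a1@(0,3):1 a2@(2,0):0 a3@(0,2):0 a4@(2,3):1 a5@(0,1):1 a6@(3,3):1 a7@(3,0):0 a8@(2,1):1 a9@(2,2):0
t=6: a0@(1,2):1 a1@(0,3):0 a2@(2,0):1 a3@(0,2):1 a4@(2,3):0 a5@(0,1):0 a6@(3,3):0 a7@(3,0):1 a8@(2,1):0 a9@(2,2):1
t=7: a0@(1,2):0 a1@(0,3):1 a2@(2,0):0 a3@(0,2):0 a4@(2,3):1 a5@(0,1):1 a6@(3,3):1 a7@(3,0):0 a8@(2,1):1 a9@(2,2):0
t=8: a0@(1,2):1 a1@(0,3):0 a2@(2,0):1 a3@(0,2):1 a4@(2,3):0 a5@(0,1):0 a6@(3,3):0 a7@(3,0):1 a8@(2,1):0 a9@(2,2):1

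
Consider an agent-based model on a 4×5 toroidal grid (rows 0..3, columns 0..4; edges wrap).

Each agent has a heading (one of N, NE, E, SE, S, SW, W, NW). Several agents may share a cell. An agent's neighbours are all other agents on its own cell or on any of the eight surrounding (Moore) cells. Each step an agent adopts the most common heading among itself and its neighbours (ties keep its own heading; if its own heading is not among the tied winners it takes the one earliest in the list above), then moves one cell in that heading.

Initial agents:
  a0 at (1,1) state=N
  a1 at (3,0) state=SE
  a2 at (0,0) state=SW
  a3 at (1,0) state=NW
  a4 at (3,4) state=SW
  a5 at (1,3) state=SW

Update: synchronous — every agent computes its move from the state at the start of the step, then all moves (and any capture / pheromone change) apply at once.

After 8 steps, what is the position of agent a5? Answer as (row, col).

t=1: a0@(0,1):N a1@(0,4):SW a2@(1,4):SW a3@(0,4):NW a4@(0,3):SW a5@(2,2):SW
t=2: a0@(3,1):N a1@(1,3):SW a2@(2,3):SW a3@(1,3):SW a4@(1,2):SW a5@(3,1):SW
t=3: a0@(2,1):N a1@(2,2):SW a2@(3,2):SW a3@(2,2):SW a4@(2,1):SW a5@(0,0):SW
t=4: a0@(3,0):SW a1@(3,1):SW a2@(0,1):SW a3@(3,1):SW a4@(3,0):SW a5@(1,4):SW
t=5: a0@(0,4):SW a1@(0,0):SW a2@(1,0):SW a3@(0,0):SW a4@(0,4):SW a5@(2,3):SW
t=6: a0@(1,3):SW a1@(1,4):SW a2@(2,4):SW a3@(1,4):SW a4@(1,3):SW a5@(3,2):SW
t=7: a0@(2,2):SW a1@(2,3):SW a2@(3,3):SW a3@(2,3):SW a4@(2,2):SW a5@(0,1):SW
t=8: a0@(3,1):SW a1@(3,2):SW a2@(0,2):SW a3@(3,2):SW a4@(3,1):SW a5@(1,0):SW

(1, 0)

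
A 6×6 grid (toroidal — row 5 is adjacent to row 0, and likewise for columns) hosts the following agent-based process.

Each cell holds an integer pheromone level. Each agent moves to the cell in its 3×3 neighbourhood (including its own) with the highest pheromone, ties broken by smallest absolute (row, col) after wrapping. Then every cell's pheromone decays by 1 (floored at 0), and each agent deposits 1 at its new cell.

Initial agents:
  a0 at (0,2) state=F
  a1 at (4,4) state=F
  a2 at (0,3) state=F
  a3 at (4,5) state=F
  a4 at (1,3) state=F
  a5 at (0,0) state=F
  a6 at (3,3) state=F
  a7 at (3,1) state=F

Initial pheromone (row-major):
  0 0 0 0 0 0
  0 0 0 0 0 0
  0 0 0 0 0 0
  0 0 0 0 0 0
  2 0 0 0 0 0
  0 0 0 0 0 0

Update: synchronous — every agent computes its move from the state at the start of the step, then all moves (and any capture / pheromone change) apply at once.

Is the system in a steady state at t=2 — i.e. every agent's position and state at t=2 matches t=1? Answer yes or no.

t=1: a0@(0,1) a1@(3,3) a2@(0,2) a3@(4,0) a4@(0,2) a5@(0,0) a6@(2,2) a7@(4,0) | pheromone: 1 1 2 0 0 0 / 0 0 0 0 0 0 / 0 0 1 0 0 0 / 0 0 0 1 0 0 / 3 0 0 0 0 0 / 0 0 0 0 0 0
t=2: a0@(0,2) a1@(2,2) a2@(0,2) a3@(4,0) a4@(0,2) a5@(0,0) a6@(2,2) a7@(4,0) | pheromone: 1 0 4 0 0 0 / 0 0 0 0 0 0 / 0 0 2 0 0 0 / 0 0 0 0 0 0 / 4 0 0 0 0 0 / 0 0 0 0 0 0

no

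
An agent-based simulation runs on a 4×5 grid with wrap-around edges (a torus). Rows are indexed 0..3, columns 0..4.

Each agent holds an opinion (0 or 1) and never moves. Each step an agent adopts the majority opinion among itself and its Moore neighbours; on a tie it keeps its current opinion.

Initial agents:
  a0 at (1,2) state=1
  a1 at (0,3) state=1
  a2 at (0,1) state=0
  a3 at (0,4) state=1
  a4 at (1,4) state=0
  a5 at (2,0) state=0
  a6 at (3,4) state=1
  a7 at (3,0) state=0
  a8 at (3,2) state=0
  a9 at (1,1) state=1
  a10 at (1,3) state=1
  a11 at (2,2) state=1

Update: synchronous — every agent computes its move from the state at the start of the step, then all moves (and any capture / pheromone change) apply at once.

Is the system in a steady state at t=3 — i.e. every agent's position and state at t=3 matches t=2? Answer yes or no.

t=1: a0@(1,2):1 a1@(0,3):1 a2@(0,1):0 a3@(0,4):1 a4@(1,4):1 a5@(2,0):0 a6@(3,4):1 a7@(3,0):0 a8@(3,2):0 a9@(1,1):1 a10@(1,3):1 a11@(2,2):1
t=2: a0@(1,2):1 a1@(0,3):1 a2@(0,1):0 a3@(0,4):1 a4@(1,4):1 a5@(2,0):1 a6@(3,4):1 a7@(3,0):0 a8@(3,2):0 a9@(1,1):1 a10@(1,3):1 a11@(2,2):1
t=3: a0@(1,2):1 a1@(0,3):1 a2@(0,1):0 a3@(0,4):1 a4@(1,4):1 a5@(2,0):1 a6@(3,4):1 a7@(3,0):1 a8@(3,2):0 a9@(1,1):1 a10@(1,3):1 a11@(2,2):1

no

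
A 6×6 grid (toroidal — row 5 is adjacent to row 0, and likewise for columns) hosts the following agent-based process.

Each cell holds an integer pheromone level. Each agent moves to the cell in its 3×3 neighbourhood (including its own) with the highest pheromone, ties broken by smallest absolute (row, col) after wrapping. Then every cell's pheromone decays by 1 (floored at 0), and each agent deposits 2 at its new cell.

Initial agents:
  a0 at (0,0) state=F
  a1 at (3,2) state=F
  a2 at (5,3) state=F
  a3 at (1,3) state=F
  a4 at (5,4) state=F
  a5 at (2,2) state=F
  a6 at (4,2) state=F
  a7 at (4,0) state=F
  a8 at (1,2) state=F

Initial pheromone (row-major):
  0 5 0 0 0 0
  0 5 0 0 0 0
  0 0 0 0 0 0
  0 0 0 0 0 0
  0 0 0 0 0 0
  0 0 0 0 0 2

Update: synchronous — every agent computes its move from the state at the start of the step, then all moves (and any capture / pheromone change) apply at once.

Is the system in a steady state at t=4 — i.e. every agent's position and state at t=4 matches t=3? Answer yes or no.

no

t=1: a0@(0,1) a1@(2,1) a2@(0,2) a3@(0,2) a4@(5,5) a5@(1,1) a6@(3,1) a7@(5,5) a8@(0,1) | pheromone: 0 8 4 0 0 0 / 0 6 0 0 0 0 / 0 2 0 0 0 0 / 0 2 0 0 0 0 / 0 0 0 0 0 0 / 0 0 0 0 0 5
t=2: a0@(0,1) a1@(1,1) a2@(0,1) a3@(0,1) a4@(5,5) a5@(0,1) a6@(2,1) a7@(5,5) a8@(0,1) | pheromone: 0 17 3 0 0 0 / 0 7 0 0 0 0 / 0 3 0 0 0 0 / 0 1 0 0 0 0 / 0 0 0 0 0 0 / 0 0 0 0 0 8
t=3: a0@(0,1) a1@(0,1) a2@(0,1) a3@(0,1) a4@(5,5) a5@(0,1) a6@(1,1) a7@(5,5) a8@(0,1) | pheromone: 0 28 2 0 0 0 / 0 8 0 0 0 0 / 0 2 0 0 0 0 / 0 0 0 0 0 0 / 0 0 0 0 0 0 / 0 0 0 0 0 11
t=4: a0@(0,1) a1@(0,1) a2@(0,1) a3@(0,1) a4@(5,5) a5@(0,1) a6@(0,1) a7@(5,5) a8@(0,1) | pheromone: 0 41 1 0 0 0 / 0 7 0 0 0 0 / 0 1 0 0 0 0 / 0 0 0 0 0 0 / 0 0 0 0 0 0 / 0 0 0 0 0 14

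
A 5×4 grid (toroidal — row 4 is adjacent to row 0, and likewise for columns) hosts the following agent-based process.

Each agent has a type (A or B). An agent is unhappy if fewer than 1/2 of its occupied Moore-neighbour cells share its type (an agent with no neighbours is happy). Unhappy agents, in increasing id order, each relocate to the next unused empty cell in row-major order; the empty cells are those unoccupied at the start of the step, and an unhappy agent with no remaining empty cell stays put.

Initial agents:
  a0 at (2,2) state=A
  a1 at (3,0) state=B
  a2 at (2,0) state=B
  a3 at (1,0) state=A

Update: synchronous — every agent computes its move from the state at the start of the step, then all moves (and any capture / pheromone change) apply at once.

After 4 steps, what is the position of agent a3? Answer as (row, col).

t=1: a0@(2,2):A a1@(3,0):B a2@(2,0):B a3@(0,0):A
t=2: (unchanged — steady state)

(0, 0)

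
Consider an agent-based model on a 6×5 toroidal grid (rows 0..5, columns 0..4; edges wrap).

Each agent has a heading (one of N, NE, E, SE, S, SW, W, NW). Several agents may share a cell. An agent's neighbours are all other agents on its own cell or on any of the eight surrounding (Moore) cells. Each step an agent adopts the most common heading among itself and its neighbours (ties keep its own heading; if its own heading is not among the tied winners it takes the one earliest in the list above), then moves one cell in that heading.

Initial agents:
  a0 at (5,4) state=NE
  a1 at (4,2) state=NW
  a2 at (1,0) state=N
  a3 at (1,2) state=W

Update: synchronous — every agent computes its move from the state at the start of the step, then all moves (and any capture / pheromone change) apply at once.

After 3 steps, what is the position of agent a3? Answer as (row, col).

(1, 4)

t=1: a0@(4,0):NE a1@(3,1):NW a2@(0,0):N a3@(1,1):W
t=2: a0@(3,1):NE a1@(2,0):NW a2@(5,0):N a3@(1,0):W
t=3: a0@(2,2):NE a1@(1,4):NW a2@(4,0):N a3@(1,4):W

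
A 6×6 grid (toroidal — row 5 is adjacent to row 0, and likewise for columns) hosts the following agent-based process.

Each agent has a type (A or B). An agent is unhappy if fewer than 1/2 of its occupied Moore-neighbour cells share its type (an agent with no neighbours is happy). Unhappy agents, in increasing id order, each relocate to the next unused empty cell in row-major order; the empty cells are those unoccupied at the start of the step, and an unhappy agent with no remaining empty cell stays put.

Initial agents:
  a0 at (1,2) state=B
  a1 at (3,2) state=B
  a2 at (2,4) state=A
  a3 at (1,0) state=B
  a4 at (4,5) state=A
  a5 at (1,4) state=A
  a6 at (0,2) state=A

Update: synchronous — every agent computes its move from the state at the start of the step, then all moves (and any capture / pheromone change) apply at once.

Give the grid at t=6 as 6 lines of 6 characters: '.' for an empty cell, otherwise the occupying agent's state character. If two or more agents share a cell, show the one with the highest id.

B.A...
B...A.
....A.
..B...
.....A
......

t=1: a0@(0,0):B a1@(3,2):B a2@(2,4):A a3@(1,0):B a4@(4,5):A a5@(1,4):A a6@(0,1):A
t=2: a0@(0,0):B a1@(3,2):B a2@(2,4):A a3@(1,0):B a4@(4,5):A a5@(1,4):A a6@(0,2):A
t=3: (unchanged — steady state)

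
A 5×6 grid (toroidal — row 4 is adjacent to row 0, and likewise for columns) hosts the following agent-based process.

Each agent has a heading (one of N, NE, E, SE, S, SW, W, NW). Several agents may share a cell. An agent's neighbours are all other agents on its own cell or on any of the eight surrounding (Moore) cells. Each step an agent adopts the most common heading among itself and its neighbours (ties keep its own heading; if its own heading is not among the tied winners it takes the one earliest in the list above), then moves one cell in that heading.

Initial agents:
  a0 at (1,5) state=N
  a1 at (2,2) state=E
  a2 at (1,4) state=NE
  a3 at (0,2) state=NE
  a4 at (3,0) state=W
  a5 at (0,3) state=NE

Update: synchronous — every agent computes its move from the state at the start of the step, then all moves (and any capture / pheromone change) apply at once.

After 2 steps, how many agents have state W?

t=1: a0@(0,5):N a1@(2,3):E a2@(0,5):NE a3@(4,3):NE a4@(3,5):W a5@(4,4):NE
t=2: a0@(4,0):NE a1@(2,4):E a2@(4,0):NE a3@(3,4):NE a4@(3,4):W a5@(3,5):NE

1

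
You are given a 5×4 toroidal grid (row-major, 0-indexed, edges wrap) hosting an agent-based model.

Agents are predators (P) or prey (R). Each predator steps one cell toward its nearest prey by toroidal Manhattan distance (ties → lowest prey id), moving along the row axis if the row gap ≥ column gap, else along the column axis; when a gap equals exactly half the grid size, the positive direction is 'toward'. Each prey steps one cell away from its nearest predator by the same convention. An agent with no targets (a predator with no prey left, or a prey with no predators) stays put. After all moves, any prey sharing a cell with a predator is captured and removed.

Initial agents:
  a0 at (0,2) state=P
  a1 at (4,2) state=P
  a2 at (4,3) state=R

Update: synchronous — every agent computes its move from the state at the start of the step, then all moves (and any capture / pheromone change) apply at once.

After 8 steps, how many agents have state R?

1

t=1: a0@(4,2):P a1@(4,3):P a2@(4,0):R
t=2: a0@(4,3):P a1@(4,0):P a2@(4,1):R
t=3: a0@(4,0):P a1@(4,1):P a2@(4,2):R
t=4: a0@(4,1):P a1@(4,2):P a2@(4,3):R
t=5: a0@(4,2):P a1@(4,3):P a2@(4,0):R
t=6: a0@(4,3):P a1@(4,0):P a2@(4,1):R
t=7: a0@(4,0):P a1@(4,1):P a2@(4,2):R
t=8: a0@(4,1):P a1@(4,2):P a2@(4,3):R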